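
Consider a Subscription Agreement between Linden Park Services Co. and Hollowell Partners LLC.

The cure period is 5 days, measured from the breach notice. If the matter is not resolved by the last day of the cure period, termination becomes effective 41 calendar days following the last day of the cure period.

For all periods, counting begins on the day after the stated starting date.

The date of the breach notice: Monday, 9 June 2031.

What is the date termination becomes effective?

The last day of the cure period: 9 June 2031 + 5 days = 14 June 2031.
Adding 41 calendar days to 14 June 2031 gives 25 July 2031, which is the date termination becomes effective.

25 July 2031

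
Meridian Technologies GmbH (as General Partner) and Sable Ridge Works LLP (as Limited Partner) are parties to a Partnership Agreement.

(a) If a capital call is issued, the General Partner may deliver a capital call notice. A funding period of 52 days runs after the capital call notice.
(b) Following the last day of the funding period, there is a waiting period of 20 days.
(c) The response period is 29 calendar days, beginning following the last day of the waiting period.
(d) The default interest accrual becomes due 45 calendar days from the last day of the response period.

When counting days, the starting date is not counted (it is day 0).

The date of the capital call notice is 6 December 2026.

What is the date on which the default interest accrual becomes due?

1 May 2027

Adding 52 calendar days to 6 December 2026 gives 27 January 2027, which is the last day of the funding period.
The last day of the waiting period: 27 January 2027 + 20 days = 16 February 2027.
The last day of the response period: 16 February 2027 + 29 days = 17 March 2027.
The date on which the default interest accrual becomes due: 17 March 2027 + 45 days = 1 May 2027.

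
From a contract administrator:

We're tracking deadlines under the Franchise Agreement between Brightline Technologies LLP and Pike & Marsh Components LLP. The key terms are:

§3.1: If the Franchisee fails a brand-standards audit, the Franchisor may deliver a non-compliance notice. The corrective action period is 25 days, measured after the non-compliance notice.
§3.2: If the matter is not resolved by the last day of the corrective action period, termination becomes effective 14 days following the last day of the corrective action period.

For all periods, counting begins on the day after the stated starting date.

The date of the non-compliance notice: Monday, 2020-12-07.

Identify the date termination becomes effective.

2021-01-15

Adding 25 calendar days to 2020-12-07 gives 2021-01-01, which is the last day of the corrective action period.
The date termination becomes effective: 2021-01-01 + 14 days = 2021-01-15.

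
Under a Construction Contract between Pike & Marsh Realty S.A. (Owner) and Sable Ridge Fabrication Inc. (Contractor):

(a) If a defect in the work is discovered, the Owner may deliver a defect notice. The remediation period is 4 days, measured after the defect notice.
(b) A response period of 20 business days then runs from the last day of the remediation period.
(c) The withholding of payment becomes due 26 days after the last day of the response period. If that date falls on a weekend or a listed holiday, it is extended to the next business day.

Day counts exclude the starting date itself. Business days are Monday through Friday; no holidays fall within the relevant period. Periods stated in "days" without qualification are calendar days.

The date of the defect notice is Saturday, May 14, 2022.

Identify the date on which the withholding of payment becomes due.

July 11, 2022

Adding 4 calendar days to May 14, 2022 gives May 18, 2022, which is the last day of the remediation period.
The last day of the response period: counting 20 business days from Wednesday, May 18, 2022 (May 19, May 20, May 23, May 24, …, Jun 13, Jun 14, Jun 15, skipping weekends) reaches Wednesday, June 15, 2022.
The date on which the withholding of payment becomes due: 26 calendar days after June 15, 2022 is July 11, 2022. July 11, 2022 is a Monday, so no roll-forward applies.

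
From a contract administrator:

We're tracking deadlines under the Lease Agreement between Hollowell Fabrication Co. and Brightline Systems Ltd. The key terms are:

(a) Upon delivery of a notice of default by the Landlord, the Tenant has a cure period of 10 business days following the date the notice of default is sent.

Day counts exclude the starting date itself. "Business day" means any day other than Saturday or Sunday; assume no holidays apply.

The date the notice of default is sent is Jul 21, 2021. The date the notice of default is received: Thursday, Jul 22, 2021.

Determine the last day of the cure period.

Aug 4, 2021

The last day of the cure period: counting 10 business days from Wednesday, Jul 21, 2021 (Jul 22, Jul 23, Jul 26, Jul 27, Jul 28, Jul 29, Jul 30, Aug 2, Aug 3, Aug 4, skipping weekends) reaches Wednesday, Aug 4, 2021.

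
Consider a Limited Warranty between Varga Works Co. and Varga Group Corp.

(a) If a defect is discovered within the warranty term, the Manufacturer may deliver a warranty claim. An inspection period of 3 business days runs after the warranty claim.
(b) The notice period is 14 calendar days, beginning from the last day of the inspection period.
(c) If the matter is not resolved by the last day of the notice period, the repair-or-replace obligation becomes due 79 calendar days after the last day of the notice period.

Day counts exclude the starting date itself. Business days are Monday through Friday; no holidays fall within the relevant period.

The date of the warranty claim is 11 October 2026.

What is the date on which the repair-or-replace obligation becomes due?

From Sunday, 11 October 2026, 3 business days (Oct 12, Oct 13, Oct 14, skipping weekends) brings us to Wednesday, 14 October 2026, which is the last day of the inspection period.
Adding 14 calendar days to 14 October 2026 gives 28 October 2026, which is the last day of the notice period.
The date on which the repair-or-replace obligation becomes due: 79 calendar days after 28 October 2026 is 15 January 2027.

15 January 2027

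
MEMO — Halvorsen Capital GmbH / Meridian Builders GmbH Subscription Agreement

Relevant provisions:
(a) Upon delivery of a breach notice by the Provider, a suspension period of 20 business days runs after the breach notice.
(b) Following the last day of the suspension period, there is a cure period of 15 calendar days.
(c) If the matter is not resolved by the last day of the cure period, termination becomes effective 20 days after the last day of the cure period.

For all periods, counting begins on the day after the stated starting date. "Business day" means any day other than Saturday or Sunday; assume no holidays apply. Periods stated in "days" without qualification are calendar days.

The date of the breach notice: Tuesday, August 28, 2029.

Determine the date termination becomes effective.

From Tuesday, August 28, 2029, 20 business days (Aug 29, Aug 30, Aug 31, Sep 3, …, Sep 21, Sep 24, Sep 25, skipping weekends) brings us to Tuesday, September 25, 2029, which is the last day of the suspension period.
The last day of the cure period: September 25, 2029 + 15 days = October 10, 2029.
Adding 20 calendar days to October 10, 2029 gives October 30, 2029, which is the date termination becomes effective.

October 30, 2029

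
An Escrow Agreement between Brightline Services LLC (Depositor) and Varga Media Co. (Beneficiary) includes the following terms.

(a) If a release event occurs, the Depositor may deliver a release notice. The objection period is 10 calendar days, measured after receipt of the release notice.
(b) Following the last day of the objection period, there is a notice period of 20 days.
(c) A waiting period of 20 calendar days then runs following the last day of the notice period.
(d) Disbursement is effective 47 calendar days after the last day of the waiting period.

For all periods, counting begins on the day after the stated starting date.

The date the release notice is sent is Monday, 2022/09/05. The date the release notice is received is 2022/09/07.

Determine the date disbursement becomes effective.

The last day of the objection period: 2022/09/07 + 10 days = 2022/09/17.
Adding 20 calendar days to 2022/09/17 gives 2022/10/07, which is the last day of the notice period.
The last day of the waiting period: 20 calendar days after 2022/10/07 is 2022/10/27.
The date disbursement becomes effective: 47 calendar days after 2022/10/27 is 2022/12/13.

2022/12/13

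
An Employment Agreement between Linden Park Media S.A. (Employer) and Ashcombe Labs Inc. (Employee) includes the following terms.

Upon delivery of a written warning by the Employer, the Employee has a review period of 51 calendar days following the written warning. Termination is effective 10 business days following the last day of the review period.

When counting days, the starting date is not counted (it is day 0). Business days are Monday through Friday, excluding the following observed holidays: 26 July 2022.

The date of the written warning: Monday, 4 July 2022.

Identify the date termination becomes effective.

7 September 2022

The last day of the review period: 4 July 2022 + 51 days = 24 August 2022.
The date termination becomes effective: counting 10 business days from Wednesday, 24 August 2022 (Aug 25, Aug 26, Aug 29, Aug 30, Aug 31, Sep 1, Sep 2, Sep 5, Sep 6, Sep 7, skipping weekends) reaches Wednesday, 7 September 2022.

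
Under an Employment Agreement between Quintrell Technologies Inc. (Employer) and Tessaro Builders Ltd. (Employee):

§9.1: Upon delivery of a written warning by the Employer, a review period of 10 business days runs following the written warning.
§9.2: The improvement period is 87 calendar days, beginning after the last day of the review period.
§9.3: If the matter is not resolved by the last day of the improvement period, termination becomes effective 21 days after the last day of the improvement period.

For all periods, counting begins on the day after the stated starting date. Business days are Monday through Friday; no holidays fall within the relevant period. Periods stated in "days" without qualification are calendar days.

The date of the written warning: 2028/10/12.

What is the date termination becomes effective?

The last day of the review period: 10 business days after Thursday, 2028/10/12, skipping weekends — Oct 13, Oct 16, Oct 17, Oct 18, Oct 19, Oct 20, Oct 23, Oct 24, Oct 25, Oct 26 — lands on Thursday, 2028/10/26.
The last day of the improvement period: 87 calendar days after 2028/10/26 is 2029/01/21.
Adding 21 calendar days to 2029/01/21 gives 2029/02/11, which is the date termination becomes effective.

2029/02/11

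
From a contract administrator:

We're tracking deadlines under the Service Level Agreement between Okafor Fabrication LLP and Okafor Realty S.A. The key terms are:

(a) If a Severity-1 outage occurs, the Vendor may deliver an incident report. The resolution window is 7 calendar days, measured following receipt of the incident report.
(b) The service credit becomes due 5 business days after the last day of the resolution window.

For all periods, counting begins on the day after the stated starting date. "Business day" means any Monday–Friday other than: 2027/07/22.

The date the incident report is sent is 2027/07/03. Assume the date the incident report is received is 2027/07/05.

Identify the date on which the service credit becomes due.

2027/07/19

The last day of the resolution window: 2027/07/05 + 7 days = 2027/07/12.
From Monday, 2027/07/12, 5 business days (Jul 13, Jul 14, Jul 15, Jul 16, Jul 19, skipping weekends) brings us to Monday, 2027/07/19, which is the date on which the service credit becomes due.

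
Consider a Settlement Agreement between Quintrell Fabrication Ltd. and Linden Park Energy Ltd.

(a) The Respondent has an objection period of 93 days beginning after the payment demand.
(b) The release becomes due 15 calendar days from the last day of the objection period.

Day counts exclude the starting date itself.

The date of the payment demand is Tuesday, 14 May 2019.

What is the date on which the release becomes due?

30 August 2019

The last day of the objection period: 93 calendar days after 14 May 2019 is 15 August 2019.
The date on which the release becomes due: 15 calendar days after 15 August 2019 is 30 August 2019.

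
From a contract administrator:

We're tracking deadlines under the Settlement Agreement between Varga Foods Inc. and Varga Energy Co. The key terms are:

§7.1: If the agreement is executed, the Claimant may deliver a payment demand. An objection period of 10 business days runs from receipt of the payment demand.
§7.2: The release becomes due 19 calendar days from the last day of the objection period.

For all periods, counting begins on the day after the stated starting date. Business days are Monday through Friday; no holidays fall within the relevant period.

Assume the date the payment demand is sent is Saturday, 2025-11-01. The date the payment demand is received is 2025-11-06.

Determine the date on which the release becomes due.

2025-12-09

The last day of the objection period: counting 10 business days from Thursday, 2025-11-06 (Nov 7, Nov 10, Nov 11, Nov 12, Nov 13, Nov 14, Nov 17, Nov 18, Nov 19, Nov 20, skipping weekends) reaches Thursday, 2025-11-20.
The date on which the release becomes due: 2025-11-20 + 19 days = 2025-12-09.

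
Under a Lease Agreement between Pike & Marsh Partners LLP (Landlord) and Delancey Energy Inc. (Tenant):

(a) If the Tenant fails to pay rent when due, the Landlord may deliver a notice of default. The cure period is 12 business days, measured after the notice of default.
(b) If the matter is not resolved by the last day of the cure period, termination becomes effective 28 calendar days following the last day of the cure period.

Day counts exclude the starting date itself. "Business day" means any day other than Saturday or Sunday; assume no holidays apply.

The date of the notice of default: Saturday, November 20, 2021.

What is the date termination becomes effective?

January 4, 2022

From Saturday, November 20, 2021, 12 business days (Nov 22, Nov 23, Nov 24, Nov 25, …, Dec 3, Dec 6, Dec 7, skipping weekends) brings us to Tuesday, December 7, 2021, which is the last day of the cure period.
Adding 28 calendar days to December 7, 2021 gives January 4, 2022, which is the date termination becomes effective.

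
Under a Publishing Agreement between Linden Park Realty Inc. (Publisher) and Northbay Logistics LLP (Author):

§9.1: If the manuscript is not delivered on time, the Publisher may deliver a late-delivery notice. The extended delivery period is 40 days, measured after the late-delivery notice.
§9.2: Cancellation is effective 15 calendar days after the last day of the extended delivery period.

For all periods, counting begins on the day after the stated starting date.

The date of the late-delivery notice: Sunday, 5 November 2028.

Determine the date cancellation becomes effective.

30 December 2028

Adding 40 calendar days to 5 November 2028 gives 15 December 2028, which is the last day of the extended delivery period.
The date cancellation becomes effective: 15 December 2028 + 15 days = 30 December 2028.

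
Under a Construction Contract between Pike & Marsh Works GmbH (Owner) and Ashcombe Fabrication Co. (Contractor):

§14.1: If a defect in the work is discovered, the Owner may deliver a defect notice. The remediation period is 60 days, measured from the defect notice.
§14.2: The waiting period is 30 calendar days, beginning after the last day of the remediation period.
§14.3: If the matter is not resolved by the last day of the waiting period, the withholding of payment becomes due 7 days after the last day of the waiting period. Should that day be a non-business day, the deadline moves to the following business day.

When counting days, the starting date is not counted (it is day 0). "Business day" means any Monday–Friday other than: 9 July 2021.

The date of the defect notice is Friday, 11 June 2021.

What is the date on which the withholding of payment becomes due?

16 September 2021

The last day of the remediation period: 60 calendar days after 11 June 2021 is 10 August 2021.
The last day of the waiting period: 30 calendar days after 10 August 2021 is 9 September 2021.
The date on which the withholding of payment becomes due: 9 September 2021 + 7 days = 16 September 2021. 16 September 2021 is a Thursday and is not a listed holiday, so no roll-forward applies.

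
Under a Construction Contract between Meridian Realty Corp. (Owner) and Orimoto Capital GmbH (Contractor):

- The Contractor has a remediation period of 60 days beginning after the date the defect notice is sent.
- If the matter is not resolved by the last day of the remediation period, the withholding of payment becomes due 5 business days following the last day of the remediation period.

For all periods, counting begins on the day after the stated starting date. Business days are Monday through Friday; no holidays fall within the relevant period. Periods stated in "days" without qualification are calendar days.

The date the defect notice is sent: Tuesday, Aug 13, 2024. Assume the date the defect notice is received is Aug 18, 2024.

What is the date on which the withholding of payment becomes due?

The last day of the remediation period: 60 calendar days after Aug 13, 2024 is Oct 12, 2024.
The date on which the withholding of payment becomes due: 5 business days after Saturday, Oct 12, 2024, skipping weekends — Oct 14, Oct 15, Oct 16, Oct 17, Oct 18 — lands on Friday, Oct 18, 2024.

Oct 18, 2024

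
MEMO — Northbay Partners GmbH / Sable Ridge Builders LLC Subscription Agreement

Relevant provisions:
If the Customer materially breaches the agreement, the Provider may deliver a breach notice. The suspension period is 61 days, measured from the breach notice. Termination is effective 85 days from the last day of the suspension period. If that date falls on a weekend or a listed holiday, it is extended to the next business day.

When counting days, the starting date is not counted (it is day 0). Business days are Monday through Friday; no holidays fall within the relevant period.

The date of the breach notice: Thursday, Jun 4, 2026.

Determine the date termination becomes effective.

Oct 28, 2026

The last day of the suspension period: Jun 4, 2026 + 61 days = Aug 4, 2026.
Adding 85 calendar days to Aug 4, 2026 gives Oct 28, 2026, which is the date termination becomes effective. Oct 28, 2026 is a Wednesday, so no roll-forward applies.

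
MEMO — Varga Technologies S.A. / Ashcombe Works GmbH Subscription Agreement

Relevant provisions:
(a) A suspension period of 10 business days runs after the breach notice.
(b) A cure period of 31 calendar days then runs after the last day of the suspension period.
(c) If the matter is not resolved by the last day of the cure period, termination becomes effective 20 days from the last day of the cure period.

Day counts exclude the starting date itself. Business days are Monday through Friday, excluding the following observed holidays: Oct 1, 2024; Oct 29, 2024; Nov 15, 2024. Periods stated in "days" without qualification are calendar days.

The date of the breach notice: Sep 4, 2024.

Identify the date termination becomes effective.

Nov 8, 2024

The last day of the suspension period: 10 business days after Wednesday, Sep 4, 2024, skipping weekends — Sep 5, Sep 6, Sep 9, Sep 10, Sep 11, Sep 12, Sep 13, Sep 16, Sep 17, Sep 18 — lands on Wednesday, Sep 18, 2024.
The last day of the cure period: Sep 18, 2024 + 31 days = Oct 19, 2024.
The date termination becomes effective: Oct 19, 2024 + 20 days = Nov 8, 2024.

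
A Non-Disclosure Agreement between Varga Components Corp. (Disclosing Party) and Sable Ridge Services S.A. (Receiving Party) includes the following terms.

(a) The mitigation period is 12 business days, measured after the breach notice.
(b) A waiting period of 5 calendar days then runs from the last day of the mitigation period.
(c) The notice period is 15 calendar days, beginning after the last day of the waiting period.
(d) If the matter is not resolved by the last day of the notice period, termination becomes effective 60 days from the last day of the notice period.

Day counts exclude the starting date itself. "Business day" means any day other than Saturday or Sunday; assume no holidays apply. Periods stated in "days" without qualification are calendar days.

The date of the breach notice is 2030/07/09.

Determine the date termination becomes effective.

2030/10/13

From Tuesday, 2030/07/09, 12 business days (Jul 10, Jul 11, Jul 12, Jul 15, …, Jul 23, Jul 24, Jul 25, skipping weekends) brings us to Thursday, 2030/07/25, which is the last day of the mitigation period.
The last day of the waiting period: 5 calendar days after 2030/07/25 is 2030/07/30.
Adding 15 calendar days to 2030/07/30 gives 2030/08/14, which is the last day of the notice period.
The date termination becomes effective: 2030/08/14 + 60 days = 2030/10/13.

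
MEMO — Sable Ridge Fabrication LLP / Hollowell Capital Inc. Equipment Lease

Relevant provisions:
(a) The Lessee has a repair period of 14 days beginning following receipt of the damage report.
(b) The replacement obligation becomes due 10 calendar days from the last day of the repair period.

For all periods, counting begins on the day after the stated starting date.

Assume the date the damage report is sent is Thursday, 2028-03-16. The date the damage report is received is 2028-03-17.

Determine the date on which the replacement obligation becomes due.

2028-04-10

The last day of the repair period: 2028-03-17 + 14 days = 2028-03-31.
The date on which the replacement obligation becomes due: 10 calendar days after 2028-03-31 is 2028-04-10.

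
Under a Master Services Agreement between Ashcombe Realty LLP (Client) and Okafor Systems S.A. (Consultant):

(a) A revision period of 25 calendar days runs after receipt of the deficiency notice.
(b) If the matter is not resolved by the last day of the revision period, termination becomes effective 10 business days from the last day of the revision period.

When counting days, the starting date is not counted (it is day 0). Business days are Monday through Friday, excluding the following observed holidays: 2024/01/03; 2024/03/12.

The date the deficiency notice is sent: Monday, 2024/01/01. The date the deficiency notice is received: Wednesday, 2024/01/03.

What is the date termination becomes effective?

Adding 25 calendar days to 2024/01/03 gives 2024/01/28, which is the last day of the revision period.
From Sunday, 2024/01/28, 10 business days (Jan 29, Jan 30, Jan 31, Feb 1, Feb 2, Feb 5, Feb 6, Feb 7, Feb 8, Feb 9, skipping weekends) brings us to Friday, 2024/02/09, which is the date termination becomes effective.

2024/02/09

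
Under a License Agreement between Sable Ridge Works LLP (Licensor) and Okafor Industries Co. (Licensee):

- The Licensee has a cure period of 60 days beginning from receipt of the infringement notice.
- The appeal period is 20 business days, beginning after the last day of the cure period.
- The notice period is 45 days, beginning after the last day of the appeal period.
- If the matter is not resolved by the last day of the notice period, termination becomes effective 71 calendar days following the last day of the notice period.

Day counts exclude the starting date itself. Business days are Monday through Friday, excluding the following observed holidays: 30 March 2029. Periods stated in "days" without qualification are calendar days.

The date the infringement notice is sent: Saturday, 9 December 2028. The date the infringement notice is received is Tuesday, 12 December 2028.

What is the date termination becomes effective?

The last day of the cure period: 60 calendar days after 12 December 2028 is 10 February 2029.
The last day of the appeal period: 20 business days after Saturday, 10 February 2029, skipping weekends — Feb 12, Feb 13, Feb 14, Feb 15, …, Mar 7, Mar 8, Mar 9 — lands on Friday, 9 March 2029.
The last day of the notice period: 9 March 2029 + 45 days = 23 April 2029.
The date termination becomes effective: 71 calendar days after 23 April 2029 is 3 July 2029.

3 July 2029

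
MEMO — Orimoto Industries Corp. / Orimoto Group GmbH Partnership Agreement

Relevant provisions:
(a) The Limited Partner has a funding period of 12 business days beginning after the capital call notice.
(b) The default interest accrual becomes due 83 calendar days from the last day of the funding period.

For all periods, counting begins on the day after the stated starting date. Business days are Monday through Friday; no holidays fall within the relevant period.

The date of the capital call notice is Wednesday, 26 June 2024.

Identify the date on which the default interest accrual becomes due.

The last day of the funding period: 12 business days after Wednesday, 26 June 2024, skipping weekends — Jun 27, Jun 28, Jul 1, Jul 2, …, Jul 10, Jul 11, Jul 12 — lands on Friday, 12 July 2024.
The date on which the default interest accrual becomes due: 12 July 2024 + 83 days = 3 October 2024.

3 October 2024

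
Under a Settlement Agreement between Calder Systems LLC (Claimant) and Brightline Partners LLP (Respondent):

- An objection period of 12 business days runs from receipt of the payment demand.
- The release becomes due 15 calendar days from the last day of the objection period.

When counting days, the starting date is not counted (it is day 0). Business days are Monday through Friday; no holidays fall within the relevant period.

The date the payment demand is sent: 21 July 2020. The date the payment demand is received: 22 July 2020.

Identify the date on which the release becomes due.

From Wednesday, 22 July 2020, 12 business days (Jul 23, Jul 24, Jul 27, Jul 28, …, Aug 5, Aug 6, Aug 7, skipping weekends) brings us to Friday, 7 August 2020, which is the last day of the objection period.
Adding 15 calendar days to 7 August 2020 gives 22 August 2020, which is the date on which the release becomes due.

22 August 2020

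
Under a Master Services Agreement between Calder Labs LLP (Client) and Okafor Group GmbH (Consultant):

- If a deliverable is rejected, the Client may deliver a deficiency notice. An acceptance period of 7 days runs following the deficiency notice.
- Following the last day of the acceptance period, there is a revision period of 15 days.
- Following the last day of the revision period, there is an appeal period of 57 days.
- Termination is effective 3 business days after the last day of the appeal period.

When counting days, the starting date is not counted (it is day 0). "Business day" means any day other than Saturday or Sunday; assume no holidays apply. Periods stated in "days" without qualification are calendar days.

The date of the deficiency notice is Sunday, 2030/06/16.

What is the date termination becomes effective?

2030/09/06

The last day of the acceptance period: 2030/06/16 + 7 days = 2030/06/23.
Adding 15 calendar days to 2030/06/23 gives 2030/07/08, which is the last day of the revision period.
The last day of the appeal period: 2030/07/08 + 57 days = 2030/09/03.
From Tuesday, 2030/09/03, 3 business days (Sep 4, Sep 5, Sep 6, skipping weekends) brings us to Friday, 2030/09/06, which is the date termination becomes effective.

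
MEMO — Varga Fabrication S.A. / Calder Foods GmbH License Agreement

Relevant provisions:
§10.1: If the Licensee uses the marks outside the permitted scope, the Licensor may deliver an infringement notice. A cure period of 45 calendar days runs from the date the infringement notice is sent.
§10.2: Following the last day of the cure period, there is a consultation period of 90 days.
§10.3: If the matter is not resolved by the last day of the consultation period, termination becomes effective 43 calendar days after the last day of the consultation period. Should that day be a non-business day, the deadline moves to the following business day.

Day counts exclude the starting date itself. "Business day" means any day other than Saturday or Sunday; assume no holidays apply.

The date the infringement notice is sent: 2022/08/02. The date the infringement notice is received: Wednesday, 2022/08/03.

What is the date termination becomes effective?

The last day of the cure period: 45 calendar days after 2022/08/02 is 2022/09/16.
Adding 90 calendar days to 2022/09/16 gives 2022/12/15, which is the last day of the consultation period.
Adding 43 calendar days to 2022/12/15 gives 2023/01/27, which is the date termination becomes effective. 2023/01/27 is a Friday, so no roll-forward applies.

2023/01/27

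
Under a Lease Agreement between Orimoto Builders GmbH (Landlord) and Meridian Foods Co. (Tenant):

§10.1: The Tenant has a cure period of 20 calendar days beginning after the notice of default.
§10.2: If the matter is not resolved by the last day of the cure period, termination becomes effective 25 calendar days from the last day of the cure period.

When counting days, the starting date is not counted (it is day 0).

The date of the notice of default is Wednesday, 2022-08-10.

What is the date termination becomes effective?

The last day of the cure period: 2022-08-10 + 20 days = 2022-08-30.
Adding 25 calendar days to 2022-08-30 gives 2022-09-24, which is the date termination becomes effective.

2022-09-24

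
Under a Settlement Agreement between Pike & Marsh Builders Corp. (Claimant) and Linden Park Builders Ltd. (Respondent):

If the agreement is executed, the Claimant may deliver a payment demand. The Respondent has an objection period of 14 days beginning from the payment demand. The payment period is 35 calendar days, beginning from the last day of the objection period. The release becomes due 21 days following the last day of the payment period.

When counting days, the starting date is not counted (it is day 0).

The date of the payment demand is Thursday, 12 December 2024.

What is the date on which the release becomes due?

20 February 2025

Adding 14 calendar days to 12 December 2024 gives 26 December 2024, which is the last day of the objection period.
The last day of the payment period: 26 December 2024 + 35 days = 30 January 2025.
Adding 21 calendar days to 30 January 2025 gives 20 February 2025, which is the date on which the release becomes due.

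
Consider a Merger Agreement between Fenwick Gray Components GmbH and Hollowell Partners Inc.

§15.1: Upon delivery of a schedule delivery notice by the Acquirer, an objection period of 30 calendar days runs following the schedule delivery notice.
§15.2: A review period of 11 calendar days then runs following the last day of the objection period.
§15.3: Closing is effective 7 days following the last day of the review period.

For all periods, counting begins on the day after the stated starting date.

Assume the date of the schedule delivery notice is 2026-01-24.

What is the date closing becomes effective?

The last day of the objection period: 30 calendar days after 2026-01-24 is 2026-02-23.
Adding 11 calendar days to 2026-02-23 gives 2026-03-06, which is the last day of the review period.
The date closing becomes effective: 7 calendar days after 2026-03-06 is 2026-03-13.

2026-03-13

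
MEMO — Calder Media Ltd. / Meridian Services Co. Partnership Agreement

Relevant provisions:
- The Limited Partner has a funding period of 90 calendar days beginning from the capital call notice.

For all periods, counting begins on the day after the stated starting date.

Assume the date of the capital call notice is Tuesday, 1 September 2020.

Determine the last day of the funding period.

30 November 2020

Adding 90 calendar days to 1 September 2020 gives 30 November 2020, which is the last day of the funding period.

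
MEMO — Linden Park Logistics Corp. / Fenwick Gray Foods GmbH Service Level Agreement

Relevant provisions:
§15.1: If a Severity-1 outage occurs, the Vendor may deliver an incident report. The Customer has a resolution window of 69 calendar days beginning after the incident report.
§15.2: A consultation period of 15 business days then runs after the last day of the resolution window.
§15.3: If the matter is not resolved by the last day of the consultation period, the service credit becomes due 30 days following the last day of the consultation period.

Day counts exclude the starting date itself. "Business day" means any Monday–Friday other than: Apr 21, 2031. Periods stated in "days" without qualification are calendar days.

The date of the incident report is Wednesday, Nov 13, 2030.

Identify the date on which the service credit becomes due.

Adding 69 calendar days to Nov 13, 2030 gives Jan 21, 2031, which is the last day of the resolution window.
The last day of the consultation period: counting 15 business days from Tuesday, Jan 21, 2031 (Jan 22, Jan 23, Jan 24, Jan 27, …, Feb 7, Feb 10, Feb 11, skipping weekends) reaches Tuesday, Feb 11, 2031.
The date on which the service credit becomes due: 30 calendar days after Feb 11, 2031 is Mar 13, 2031.

Mar 13, 2031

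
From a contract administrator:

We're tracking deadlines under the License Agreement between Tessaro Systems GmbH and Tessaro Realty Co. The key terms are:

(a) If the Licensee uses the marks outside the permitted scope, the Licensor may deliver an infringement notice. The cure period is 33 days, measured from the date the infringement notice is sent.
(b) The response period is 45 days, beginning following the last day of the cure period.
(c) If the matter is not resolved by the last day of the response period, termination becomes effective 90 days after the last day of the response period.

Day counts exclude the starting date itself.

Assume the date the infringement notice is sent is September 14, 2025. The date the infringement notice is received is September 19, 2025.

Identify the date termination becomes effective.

March 1, 2026

The last day of the cure period: 33 calendar days after September 14, 2025 is October 17, 2025.
The last day of the response period: October 17, 2025 + 45 days = December 1, 2025.
The date termination becomes effective: 90 calendar days after December 1, 2025 is March 1, 2026.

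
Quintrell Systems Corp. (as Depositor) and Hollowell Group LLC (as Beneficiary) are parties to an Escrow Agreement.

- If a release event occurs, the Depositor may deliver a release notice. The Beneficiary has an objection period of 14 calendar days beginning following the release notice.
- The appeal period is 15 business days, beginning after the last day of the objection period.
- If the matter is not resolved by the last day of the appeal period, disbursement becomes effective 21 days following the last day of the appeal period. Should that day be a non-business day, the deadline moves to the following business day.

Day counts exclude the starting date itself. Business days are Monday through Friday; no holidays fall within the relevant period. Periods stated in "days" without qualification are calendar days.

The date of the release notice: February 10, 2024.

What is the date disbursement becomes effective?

April 5, 2024

The last day of the objection period: February 10, 2024 + 14 days = February 24, 2024.
From Saturday, February 24, 2024, 15 business days (Feb 26, Feb 27, Feb 28, Feb 29, …, Mar 13, Mar 14, Mar 15, skipping weekends) brings us to Friday, March 15, 2024, which is the last day of the appeal period.
Adding 21 calendar days to March 15, 2024 gives April 5, 2024, which is the date disbursement becomes effective. April 5, 2024 is a Friday, so no roll-forward applies.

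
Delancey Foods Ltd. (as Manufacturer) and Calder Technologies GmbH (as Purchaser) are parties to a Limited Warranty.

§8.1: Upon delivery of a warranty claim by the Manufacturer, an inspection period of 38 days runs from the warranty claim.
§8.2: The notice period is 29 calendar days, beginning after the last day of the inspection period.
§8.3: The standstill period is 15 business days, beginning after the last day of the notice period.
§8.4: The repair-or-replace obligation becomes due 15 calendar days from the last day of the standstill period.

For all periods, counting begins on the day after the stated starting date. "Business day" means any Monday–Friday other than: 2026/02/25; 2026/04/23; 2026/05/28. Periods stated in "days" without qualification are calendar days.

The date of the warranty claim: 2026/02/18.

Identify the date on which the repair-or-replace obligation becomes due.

2026/05/30

Adding 38 calendar days to 2026/02/18 gives 2026/03/28, which is the last day of the inspection period.
The last day of the notice period: 29 calendar days after 2026/03/28 is 2026/04/26.
The last day of the standstill period: 15 business days after Sunday, 2026/04/26, skipping weekends — Apr 27, Apr 28, Apr 29, Apr 30, …, May 13, May 14, May 15 — lands on Friday, 2026/05/15.
The date on which the repair-or-replace obligation becomes due: 15 calendar days after 2026/05/15 is 2026/05/30.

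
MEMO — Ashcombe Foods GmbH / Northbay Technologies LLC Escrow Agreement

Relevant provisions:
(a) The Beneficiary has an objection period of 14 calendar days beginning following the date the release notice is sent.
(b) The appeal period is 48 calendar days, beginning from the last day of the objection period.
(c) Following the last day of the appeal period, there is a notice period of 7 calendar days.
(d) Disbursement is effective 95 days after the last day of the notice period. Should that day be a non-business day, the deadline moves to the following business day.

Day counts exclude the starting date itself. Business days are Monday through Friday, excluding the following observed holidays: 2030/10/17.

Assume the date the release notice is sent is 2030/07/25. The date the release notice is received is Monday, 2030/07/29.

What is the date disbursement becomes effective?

2031/01/06

The last day of the objection period: 2030/07/25 + 14 days = 2030/08/08.
The last day of the appeal period: 2030/08/08 + 48 days = 2030/09/25.
The last day of the notice period: 2030/09/25 + 7 days = 2030/10/02.
The date disbursement becomes effective: 2030/10/02 + 95 days = 2031/01/05. That falls on a Sunday, so it rolls to the next business day, Monday, 2031/01/06.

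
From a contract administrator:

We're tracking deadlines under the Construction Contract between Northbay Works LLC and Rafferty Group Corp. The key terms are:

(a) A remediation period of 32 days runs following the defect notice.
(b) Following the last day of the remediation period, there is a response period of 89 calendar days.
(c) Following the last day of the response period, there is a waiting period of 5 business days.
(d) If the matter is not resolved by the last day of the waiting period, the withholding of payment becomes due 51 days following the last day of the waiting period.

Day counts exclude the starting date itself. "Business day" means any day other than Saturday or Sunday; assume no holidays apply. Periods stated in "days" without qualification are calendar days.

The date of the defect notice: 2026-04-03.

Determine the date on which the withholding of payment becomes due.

The last day of the remediation period: 2026-04-03 + 32 days = 2026-05-05.
The last day of the response period: 89 calendar days after 2026-05-05 is 2026-08-02.
From Sunday, 2026-08-02, 5 business days (Aug 3, Aug 4, Aug 5, Aug 6, Aug 7, skipping weekends) brings us to Friday, 2026-08-07, which is the last day of the waiting period.
The date on which the withholding of payment becomes due: 51 calendar days after 2026-08-07 is 2026-09-27.

2026-09-27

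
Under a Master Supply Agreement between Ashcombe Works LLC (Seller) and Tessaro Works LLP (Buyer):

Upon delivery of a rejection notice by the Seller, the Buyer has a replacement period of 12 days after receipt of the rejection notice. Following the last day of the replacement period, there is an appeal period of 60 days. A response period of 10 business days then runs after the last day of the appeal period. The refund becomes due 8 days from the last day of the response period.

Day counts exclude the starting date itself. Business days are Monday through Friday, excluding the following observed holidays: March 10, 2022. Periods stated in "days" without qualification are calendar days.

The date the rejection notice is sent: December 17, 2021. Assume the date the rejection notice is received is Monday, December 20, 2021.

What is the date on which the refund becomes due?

March 25, 2022

Adding 12 calendar days to December 20, 2021 gives January 1, 2022, which is the last day of the replacement period.
The last day of the appeal period: January 1, 2022 + 60 days = March 2, 2022.
The last day of the response period: 10 business days after Wednesday, March 2, 2022, skipping weekends and the listed holiday on Mar 10 — Mar 3, Mar 4, Mar 7, Mar 8, Mar 9, Mar 11, Mar 14, Mar 15, Mar 16, Mar 17 — lands on Thursday, March 17, 2022.
Adding 8 calendar days to March 17, 2022 gives March 25, 2022, which is the date on which the refund becomes due.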